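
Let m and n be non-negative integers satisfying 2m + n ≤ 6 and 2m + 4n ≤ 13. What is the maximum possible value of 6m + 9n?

30

The continuous relaxation peaks at (1.83, 2.33) with value 32.00; rounding to a feasible lattice point costs some objective.
(m,n)=(2,2): 2·2+1·2=6≤6, 2·2+4·2=12≤13, objective 30.
(m,n)=(0,3): 2·0+1·3=3≤6, 2·0+4·3=12≤13, objective 27.
(m,n)=(1,2): 2·1+1·2=4≤6, 2·1+4·2=10≤13, objective 24.
No feasible integer point exceeds 30.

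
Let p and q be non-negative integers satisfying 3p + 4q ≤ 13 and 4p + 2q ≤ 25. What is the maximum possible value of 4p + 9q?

(p,q)=(0,3) is feasible, giving 27.
(p,q)=(1,2) is feasible, giving 22.
(p,q)=(0,2) is feasible, giving 18.
No feasible integer point exceeds 27.

27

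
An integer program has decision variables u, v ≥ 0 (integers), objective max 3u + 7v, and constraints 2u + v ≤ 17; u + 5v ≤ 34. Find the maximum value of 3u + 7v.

Relaxing integrality, the LP optimum is 56.67 at (u,v) = (5.67, 5.67), which is not an integer point.
(u,v)=(4,6) is feasible, giving 54.
(u,v)=(6,5) is feasible, giving 53.
(u,v)=(3,6) is feasible, giving 51.
Maximum is 54 at (u,v)=(4,6).

54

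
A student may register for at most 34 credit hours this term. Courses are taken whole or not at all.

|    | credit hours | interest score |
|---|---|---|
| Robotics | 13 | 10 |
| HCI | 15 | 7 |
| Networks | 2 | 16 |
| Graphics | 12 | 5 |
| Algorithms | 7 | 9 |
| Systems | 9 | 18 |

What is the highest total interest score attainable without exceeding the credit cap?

53

Robotics + Networks + Algorithms + Systems: credit hours 13 + 2 + 7 + 9 = 31 ≤ 34, interest score 10 + 16 + 9 + 18 = 53.
HCI + Networks + Algorithms + Systems: credit hours 15 + 2 + 7 + 9 = 33 ≤ 34, interest score 7 + 16 + 9 + 18 = 50.
Networks + Graphics + Algorithms + Systems: credit hours 2 + 12 + 7 + 9 = 30 ≤ 34, interest score 16 + 5 + 9 + 18 = 48.
Best is Robotics, Networks, Algorithms, and Systems with total interest score 53.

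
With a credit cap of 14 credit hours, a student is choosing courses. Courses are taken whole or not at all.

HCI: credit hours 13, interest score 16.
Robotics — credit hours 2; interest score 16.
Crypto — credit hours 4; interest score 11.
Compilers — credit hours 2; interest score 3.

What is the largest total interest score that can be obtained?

30

Robotics + Crypto + Compilers: credit hours 2 + 4 + 2 = 8 ≤ 14, interest score 16 + 11 + 3 = 30.
Robotics + Crypto: credit hours 2 + 4 = 6 ≤ 14, interest score 16 + 11 = 27.
Best is Robotics, Crypto, and Compilers with total interest score 30.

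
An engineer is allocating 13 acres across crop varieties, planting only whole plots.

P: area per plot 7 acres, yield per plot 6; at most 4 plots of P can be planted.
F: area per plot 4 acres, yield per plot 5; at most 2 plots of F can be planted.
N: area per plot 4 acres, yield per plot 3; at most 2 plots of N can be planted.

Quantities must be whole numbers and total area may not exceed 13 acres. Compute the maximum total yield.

13

F has the best ratio (5/4); taking only F gives at most 2×5 = 10 (stopped by the supply cap of 2).
Mixing does better — 2×F and 1×N: area 12 ≤ 13, yield 2·5 + 1·3 = 13.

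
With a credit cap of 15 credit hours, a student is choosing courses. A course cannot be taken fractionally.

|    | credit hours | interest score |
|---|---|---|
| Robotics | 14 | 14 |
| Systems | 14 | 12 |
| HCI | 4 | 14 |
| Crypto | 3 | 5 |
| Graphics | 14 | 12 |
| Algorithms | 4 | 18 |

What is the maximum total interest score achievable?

Allowing fractional choices, the relaxed optimum would be about 41.0, but courses are indivisible.
Crypto + Algorithms: credit hours 3 + 4 = 7 ≤ 15, interest score 5 + 18 = 23.
HCI + Algorithms: credit hours 4 + 4 = 8 ≤ 15, interest score 14 + 18 = 32.
HCI + Crypto + Algorithms: credit hours 4 + 3 + 4 = 11 ≤ 15, interest score 14 + 5 + 18 = 37.
Best is HCI, Crypto, and Algorithms with total interest score 37.

37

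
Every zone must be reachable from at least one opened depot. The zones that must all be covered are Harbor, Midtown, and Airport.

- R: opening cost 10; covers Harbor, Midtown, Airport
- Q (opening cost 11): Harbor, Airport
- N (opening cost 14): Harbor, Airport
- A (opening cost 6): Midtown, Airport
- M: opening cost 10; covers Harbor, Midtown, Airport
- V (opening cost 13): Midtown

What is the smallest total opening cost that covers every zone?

10

R alone covers Harbor, Midtown, Airport — every zone.
Total opening cost: 10.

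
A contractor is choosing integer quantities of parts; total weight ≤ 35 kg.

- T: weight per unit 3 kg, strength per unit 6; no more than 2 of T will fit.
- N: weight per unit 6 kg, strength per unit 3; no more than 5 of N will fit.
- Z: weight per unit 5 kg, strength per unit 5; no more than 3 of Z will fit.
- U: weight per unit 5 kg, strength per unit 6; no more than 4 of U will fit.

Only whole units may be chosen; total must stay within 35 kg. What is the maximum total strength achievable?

2×T, 1×Z, and 4×U: weight 31 ≤ 35, strength 2·6 + 1·5 + 4·6 = 41.
1×T, 2×Z, and 4×U: weight 33 ≤ 35, strength 1·6 + 2·5 + 4·6 = 40.
Best is 41.

41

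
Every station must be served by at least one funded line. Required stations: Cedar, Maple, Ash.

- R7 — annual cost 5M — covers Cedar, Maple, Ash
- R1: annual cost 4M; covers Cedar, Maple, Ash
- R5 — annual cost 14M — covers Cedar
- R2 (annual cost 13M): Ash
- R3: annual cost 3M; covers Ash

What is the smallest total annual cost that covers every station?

4

This is an integer covering problem.
R1 alone covers Cedar, Maple, Ash — every station.
Total annual cost: 4.
No cover costs less than 4.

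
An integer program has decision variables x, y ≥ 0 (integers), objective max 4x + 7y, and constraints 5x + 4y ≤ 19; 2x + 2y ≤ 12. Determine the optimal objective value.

28

The continuous relaxation peaks at (0, 4.75) with value 33.25; rounding to a feasible lattice point costs some objective.
(x,y)=(0,4): 5·0+4·4=16≤19, 2·0+2·4=8≤12, objective 28.
(x,y)=(1,3): 5·1+4·3=17≤19, 2·1+2·3=8≤12, objective 25.
(x,y)=(0,3): 5·0+4·3=12≤19, 2·0+2·3=6≤12, objective 21.
No feasible integer point exceeds 28.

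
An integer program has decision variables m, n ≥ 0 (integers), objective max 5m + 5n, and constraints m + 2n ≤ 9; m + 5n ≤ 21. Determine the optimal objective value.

45

(m,n)=(9,0): 1·9+2·0=9≤9, 1·9+5·0=9≤21, objective 45.
(m,n)=(8,0): 1·8+2·0=8≤9, 1·8+5·0=8≤21, objective 40.
Maximum is 45 at (m,n)=(9,0).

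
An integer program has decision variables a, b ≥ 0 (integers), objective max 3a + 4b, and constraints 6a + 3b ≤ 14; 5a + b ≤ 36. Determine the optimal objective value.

16

(a,b)=(0,4): 6·0+3·4=12≤14, 5·0+1·4=4≤36, objective 16.
(a,b)=(0,3): 6·0+3·3=9≤14, 5·0+1·3=3≤36, objective 12.
No feasible integer point exceeds 16.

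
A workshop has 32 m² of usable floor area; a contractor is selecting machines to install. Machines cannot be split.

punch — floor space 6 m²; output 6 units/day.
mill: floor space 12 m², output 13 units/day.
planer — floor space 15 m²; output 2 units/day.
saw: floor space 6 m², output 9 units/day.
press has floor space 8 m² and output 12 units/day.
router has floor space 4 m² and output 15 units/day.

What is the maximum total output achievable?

Take mill, saw, press, and router: floor space 12 + 6 + 8 + 4 = 30 ≤ 32, output 13 + 9 + 12 + 15 = 49.
No other feasible combination does better.

49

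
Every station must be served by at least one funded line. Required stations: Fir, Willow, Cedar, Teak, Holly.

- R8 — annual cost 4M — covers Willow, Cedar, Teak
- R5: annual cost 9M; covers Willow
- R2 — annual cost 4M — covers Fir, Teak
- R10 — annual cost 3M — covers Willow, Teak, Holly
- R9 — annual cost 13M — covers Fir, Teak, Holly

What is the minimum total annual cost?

Choose R8, R2, and R10: together they cover Fir, Willow, Cedar, Teak, Holly — every station.
Total annual cost: 4 + 4 + 3 = 11.
No cover costs less than 11.

11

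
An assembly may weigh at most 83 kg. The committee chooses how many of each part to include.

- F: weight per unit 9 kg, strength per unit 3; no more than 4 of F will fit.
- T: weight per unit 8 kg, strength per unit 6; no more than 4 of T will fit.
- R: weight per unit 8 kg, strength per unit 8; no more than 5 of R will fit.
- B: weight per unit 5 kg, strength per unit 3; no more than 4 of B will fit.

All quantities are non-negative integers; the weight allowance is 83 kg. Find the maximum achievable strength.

This is a bounded integer knapsack.
R has the best ratio (8/8); taking only R gives at most 5×8 = 40 (stopped by the supply cap of 5).
Mixing does better — 4×T, 5×R, and 2×B: weight 82 ≤ 83, strength 4·6 + 5·8 + 2·3 = 70.

70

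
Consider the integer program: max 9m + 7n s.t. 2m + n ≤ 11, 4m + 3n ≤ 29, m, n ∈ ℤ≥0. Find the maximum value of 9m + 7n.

67

(m,n)=(2,7): 2·2+1·7=11≤11, 4·2+3·7=29≤29, objective 67.
(m,n)=(1,8): 2·1+1·8=10≤11, 4·1+3·8=28≤29, objective 65.
(m,n)=(0,9): 2·0+1·9=9≤11, 4·0+3·9=27≤29, objective 63.
No feasible integer point exceeds 67.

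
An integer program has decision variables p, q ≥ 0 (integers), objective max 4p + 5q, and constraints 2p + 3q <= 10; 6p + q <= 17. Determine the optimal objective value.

(p,q)=(2,2): 2·2+3·2=10≤10, 6·2+1·2=14≤17, objective 18.
(p,q)=(1,2): 2·1+3·2=8≤10, 6·1+1·2=8≤17, objective 14.
Maximum is 18 at (p,q)=(2,2).

18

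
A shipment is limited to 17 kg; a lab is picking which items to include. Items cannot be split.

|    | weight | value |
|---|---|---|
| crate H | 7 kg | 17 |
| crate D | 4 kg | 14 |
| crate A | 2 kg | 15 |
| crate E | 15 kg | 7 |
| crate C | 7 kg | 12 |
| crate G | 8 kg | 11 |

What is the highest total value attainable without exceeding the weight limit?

46

Allowing fractional choices, the relaxed optimum would be about 52.9, but items are indivisible.
crate H + crate A + crate G: weight 7 + 2 + 8 = 17 ≤ 17, value 17 + 15 + 11 = 43.
crate H + crate A + crate C: weight 7 + 2 + 7 = 16 ≤ 17, value 17 + 15 + 12 = 44.
crate H + crate D + crate A: weight 7 + 4 + 2 = 13 ≤ 17, value 17 + 14 + 15 = 46.
Best is crate H, crate D, and crate A with total value 46.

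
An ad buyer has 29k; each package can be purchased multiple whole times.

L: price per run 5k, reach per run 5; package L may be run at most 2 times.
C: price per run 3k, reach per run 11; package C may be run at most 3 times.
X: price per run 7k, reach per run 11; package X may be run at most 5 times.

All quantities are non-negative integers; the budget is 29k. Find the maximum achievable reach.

60

This is a bounded integer knapsack.
C has the best ratio (11/3); taking only C gives at most 3×11 = 33 (stopped by the supply cap of 3).
Mixing does better — 1×L, 3×C, and 2×X: price 28 ≤ 29, reach 1·5 + 3·11 + 2·11 = 60.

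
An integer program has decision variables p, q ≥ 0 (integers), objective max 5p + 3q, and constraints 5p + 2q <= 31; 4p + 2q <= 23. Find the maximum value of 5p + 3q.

33

The continuous relaxation peaks at (0, 11.5) with value 34.50; rounding to a feasible lattice point costs some objective.
(p,q)=(0,11): 5·0+2·11=22≤31, 4·0+2·11=22≤23, objective 33.
(p,q)=(0,10): 5·0+2·10=20≤31, 4·0+2·10=20≤23, objective 30.
The best lattice point is (0,11), giving 33.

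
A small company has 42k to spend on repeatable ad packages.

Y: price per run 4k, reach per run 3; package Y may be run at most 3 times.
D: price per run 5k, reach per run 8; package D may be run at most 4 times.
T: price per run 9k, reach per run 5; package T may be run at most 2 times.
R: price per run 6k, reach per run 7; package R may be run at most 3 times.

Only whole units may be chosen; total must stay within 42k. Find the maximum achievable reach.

56

This is a bounded integer knapsack.
D has the best ratio (8/5); taking only D gives at most 4×8 = 32 (stopped by the supply cap of 4).
Mixing does better — 1×Y, 4×D, and 3×R: price 42 ≤ 42, reach 1·3 + 4·8 + 3·7 = 56.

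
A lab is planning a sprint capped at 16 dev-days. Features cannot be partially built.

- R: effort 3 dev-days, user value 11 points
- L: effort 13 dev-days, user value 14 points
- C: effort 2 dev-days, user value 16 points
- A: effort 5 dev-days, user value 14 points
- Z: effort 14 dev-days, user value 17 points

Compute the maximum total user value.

This is an integer program with binary decision variables.
Allowing fractional choices, the relaxed optimum would be about 48.3, but features are indivisible.
C + A: effort 2 + 5 = 7 ≤ 16, user value 16 + 14 = 30.
C + Z: effort 2 + 14 = 16 ≤ 16, user value 16 + 17 = 33.
R + C + A: effort 3 + 2 + 5 = 10 ≤ 16, user value 11 + 16 + 14 = 41.
Best is R, C, and A with total user value 41.

41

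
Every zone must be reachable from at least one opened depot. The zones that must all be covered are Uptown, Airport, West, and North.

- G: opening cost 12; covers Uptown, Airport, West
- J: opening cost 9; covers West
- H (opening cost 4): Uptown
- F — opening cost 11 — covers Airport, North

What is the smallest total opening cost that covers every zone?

Choose G and F: together they cover Uptown, Airport, West, North — every zone.
Total opening cost: 12 + 11 = 23.
No cover costs less than 23.

23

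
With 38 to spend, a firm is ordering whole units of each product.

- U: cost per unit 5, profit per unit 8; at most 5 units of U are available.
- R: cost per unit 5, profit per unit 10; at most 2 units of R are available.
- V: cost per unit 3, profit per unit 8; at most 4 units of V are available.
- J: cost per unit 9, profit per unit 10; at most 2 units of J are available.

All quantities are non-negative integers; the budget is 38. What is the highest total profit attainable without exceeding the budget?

76

V has the best ratio (8/3); taking only V gives at most 4×8 = 32 (stopped by the supply cap of 4).
Mixing does better — 3×U, 2×R, and 4×V: cost 37 ≤ 38, profit 3·8 + 2·10 + 4·8 = 76.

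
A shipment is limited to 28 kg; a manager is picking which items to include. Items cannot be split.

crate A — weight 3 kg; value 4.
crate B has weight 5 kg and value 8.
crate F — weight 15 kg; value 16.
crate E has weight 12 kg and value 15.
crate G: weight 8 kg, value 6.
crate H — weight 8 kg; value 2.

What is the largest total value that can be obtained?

33

crate F + crate E: weight 15 + 12 = 27 ≤ 28, value 16 + 15 = 31.
crate A + crate B + crate E + crate G: weight 3 + 5 + 12 + 8 = 28 ≤ 28, value 4 + 8 + 15 + 6 = 33.
Best is crate A, crate B, crate E, and crate G with total value 33.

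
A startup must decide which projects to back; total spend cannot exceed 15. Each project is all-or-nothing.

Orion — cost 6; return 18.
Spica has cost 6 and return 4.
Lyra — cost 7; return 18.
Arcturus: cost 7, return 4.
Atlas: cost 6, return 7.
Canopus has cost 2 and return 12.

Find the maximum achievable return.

48

Lyra + Atlas + Canopus: cost 7 + 6 + 2 = 15 ≤ 15, return 18 + 7 + 12 = 37.
Orion + Lyra + Canopus: cost 6 + 7 + 2 = 15 ≤ 15, return 18 + 18 + 12 = 48.
Orion + Atlas + Canopus: cost 6 + 6 + 2 = 14 ≤ 15, return 18 + 7 + 12 = 37.
Best is Orion, Lyra, and Canopus with total return 48.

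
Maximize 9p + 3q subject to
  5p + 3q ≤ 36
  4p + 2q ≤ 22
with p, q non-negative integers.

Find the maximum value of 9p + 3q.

48

(p,q)=(5,1): 5·5+3·1=28≤36, 4·5+2·1=22≤22, objective 48.
(p,q)=(5,0): 5·5+3·0=25≤36, 4·5+2·0=20≤22, objective 45.
(p,q)=(4,2): 5·4+3·2=26≤36, 4·4+2·2=20≤22, objective 42.
(p,q)=(4,1): 5·4+3·1=23≤36, 4·4+2·1=18≤22, objective 39.
No feasible integer point exceeds 48.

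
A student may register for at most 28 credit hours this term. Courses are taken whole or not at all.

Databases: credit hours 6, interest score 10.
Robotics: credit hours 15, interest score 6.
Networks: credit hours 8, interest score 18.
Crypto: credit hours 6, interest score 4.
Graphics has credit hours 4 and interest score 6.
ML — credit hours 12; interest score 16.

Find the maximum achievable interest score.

Allowing fractional choices, the relaxed optimum would be about 47.3, but courses are indivisible.
Databases + Networks + ML: credit hours 6 + 8 + 12 = 26 ≤ 28, interest score 10 + 18 + 16 = 44.
Networks + Graphics + ML: credit hours 8 + 4 + 12 = 24 ≤ 28, interest score 18 + 6 + 16 = 40.
Databases + Networks + Crypto + Graphics: credit hours 6 + 8 + 6 + 4 = 24 ≤ 28, interest score 10 + 18 + 4 + 6 = 38.
Best is Databases, Networks, and ML with total interest score 44.

44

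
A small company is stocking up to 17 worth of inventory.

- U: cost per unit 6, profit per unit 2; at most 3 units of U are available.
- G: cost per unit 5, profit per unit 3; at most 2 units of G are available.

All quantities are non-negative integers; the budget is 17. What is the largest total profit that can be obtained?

8

G has the best ratio (3/5); taking only G gives at most 2×3 = 6 (stopped by the supply cap of 2).
Mixing does better — 1×U and 2×G: cost 16 ≤ 17, profit 1·2 + 2·3 = 8.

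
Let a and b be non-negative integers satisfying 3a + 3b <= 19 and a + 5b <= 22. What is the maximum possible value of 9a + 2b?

The continuous relaxation peaks at (6.33, 0) with value 57.00; rounding to a feasible lattice point costs some objective.
(a,b)=(6,0) is feasible, giving 54.
(a,b)=(5,1) is feasible, giving 47.
(a,b)=(5,0) is feasible, giving 45.
The best lattice point is (6,0), giving 54.

54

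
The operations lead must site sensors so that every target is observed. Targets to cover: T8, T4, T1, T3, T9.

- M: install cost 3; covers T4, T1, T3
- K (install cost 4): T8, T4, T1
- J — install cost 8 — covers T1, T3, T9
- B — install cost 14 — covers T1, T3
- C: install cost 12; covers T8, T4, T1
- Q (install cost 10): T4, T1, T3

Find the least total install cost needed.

The greedy cost-per-new-target heuristic would pick M, K, and J for 15, but a cheaper cover exists.
Choose K and J: together they cover T8, T4, T1, T3, T9 — every target.
Total install cost: 4 + 8 = 12.
No cover costs less than 12.

12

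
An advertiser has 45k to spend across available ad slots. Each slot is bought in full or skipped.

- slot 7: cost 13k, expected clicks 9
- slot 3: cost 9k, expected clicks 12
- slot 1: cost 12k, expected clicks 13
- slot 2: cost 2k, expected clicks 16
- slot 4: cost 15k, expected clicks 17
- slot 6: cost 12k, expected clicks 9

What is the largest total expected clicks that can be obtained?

Treat it as a binary knapsack problem.
Allowing fractional choices, the relaxed optimum would be about 63.2, but ad slots are indivisible.
slot 7 + slot 1 + slot 2 + slot 4: cost 13 + 12 + 2 + 15 = 42 ≤ 45, expected clicks 9 + 13 + 16 + 17 = 55.
slot 1 + slot 2 + slot 4 + slot 6: cost 12 + 2 + 15 + 12 = 41 ≤ 45, expected clicks 13 + 16 + 17 + 9 = 55.
slot 3 + slot 1 + slot 2 + slot 4: cost 9 + 12 + 2 + 15 = 38 ≤ 45, expected clicks 12 + 13 + 16 + 17 = 58.
Best is slot 3, slot 1, slot 2, and slot 4 with total expected clicks 58.

58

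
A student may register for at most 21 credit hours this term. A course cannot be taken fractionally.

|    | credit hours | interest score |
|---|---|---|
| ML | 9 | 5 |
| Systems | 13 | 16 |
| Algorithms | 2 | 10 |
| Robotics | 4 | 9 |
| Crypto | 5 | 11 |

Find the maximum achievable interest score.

37

Systems + Algorithms + Robotics: credit hours 13 + 2 + 4 = 19 ≤ 21, interest score 16 + 10 + 9 = 35.
Systems + Algorithms + Crypto: credit hours 13 + 2 + 5 = 20 ≤ 21, interest score 16 + 10 + 11 = 37.
Best is Systems, Algorithms, and Crypto with total interest score 37.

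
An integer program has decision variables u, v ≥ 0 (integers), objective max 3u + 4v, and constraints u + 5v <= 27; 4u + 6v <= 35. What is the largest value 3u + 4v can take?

The continuous relaxation peaks at (8.75, 0) with value 26.25; rounding to a feasible lattice point costs some objective.
(u,v)=(7,1) is feasible, giving 25.
(u,v)=(8,0) is feasible, giving 24.
(u,v)=(6,1) is feasible, giving 22.
The best lattice point is (7,1), giving 25.

25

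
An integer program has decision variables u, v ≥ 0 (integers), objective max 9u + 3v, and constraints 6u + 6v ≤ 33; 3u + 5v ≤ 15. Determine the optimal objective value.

45

(u,v)=(5,0): 6·5+6·0=30≤33, 3·5+5·0=15≤15, objective 45.
(u,v)=(4,0): 6·4+6·0=24≤33, 3·4+5·0=12≤15, objective 36.
The best lattice point is (5,0), giving 45.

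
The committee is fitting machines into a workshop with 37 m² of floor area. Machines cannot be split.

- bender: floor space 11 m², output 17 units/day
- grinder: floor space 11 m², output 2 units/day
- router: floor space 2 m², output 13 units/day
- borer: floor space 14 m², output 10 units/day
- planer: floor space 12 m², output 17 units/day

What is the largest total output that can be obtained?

49

Allowing fractional choices, the relaxed optimum would be about 55.6, but machines are indivisible.
bender + router + planer: floor space 11 + 2 + 12 = 25 ≤ 37, output 17 + 13 + 17 = 47.
bender + borer + planer: floor space 11 + 14 + 12 = 37 ≤ 37, output 17 + 10 + 17 = 44.
bender + grinder + router + planer: floor space 11 + 11 + 2 + 12 = 36 ≤ 37, output 17 + 2 + 13 + 17 = 49.
Best is bender, grinder, router, and planer with total output 49.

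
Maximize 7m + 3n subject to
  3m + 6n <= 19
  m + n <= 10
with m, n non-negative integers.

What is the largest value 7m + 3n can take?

(m,n)=(6,0): 3·6+6·0=18≤19, 1·6+1·0=6≤10, objective 42.
(m,n)=(5,0): 3·5+6·0=15≤19, 1·5+1·0=5≤10, objective 35.
The best lattice point is (6,0), giving 42.

42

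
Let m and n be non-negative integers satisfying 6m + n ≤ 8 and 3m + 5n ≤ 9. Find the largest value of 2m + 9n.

11

(m,n)=(1,1): 6·1+1·1=7≤8, 3·1+5·1=8≤9, objective 11.
(m,n)=(0,1): 6·0+1·1=1≤8, 3·0+5·1=5≤9, objective 9.
(m,n)=(1,0): 6·1+1·0=6≤8, 3·1+5·0=3≤9, objective 2.
(m,n)=(0,0): 6·0+1·0=0≤8, 3·0+5·0=0≤9, objective 0.
Maximum is 11 at (m,n)=(1,1).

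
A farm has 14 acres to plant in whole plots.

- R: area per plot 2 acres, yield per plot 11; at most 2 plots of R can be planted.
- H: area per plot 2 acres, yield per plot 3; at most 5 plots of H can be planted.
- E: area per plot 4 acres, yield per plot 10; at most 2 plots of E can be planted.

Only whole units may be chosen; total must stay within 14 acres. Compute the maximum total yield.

Take 2×R, 1×H, and 2×E: area 14 ≤ 14, yield 2·11 + 1·3 + 2·10 = 45.
R has the best ratio (11/2) and is taken to its limit of 2; remaining capacity is filled optimally with the others.

45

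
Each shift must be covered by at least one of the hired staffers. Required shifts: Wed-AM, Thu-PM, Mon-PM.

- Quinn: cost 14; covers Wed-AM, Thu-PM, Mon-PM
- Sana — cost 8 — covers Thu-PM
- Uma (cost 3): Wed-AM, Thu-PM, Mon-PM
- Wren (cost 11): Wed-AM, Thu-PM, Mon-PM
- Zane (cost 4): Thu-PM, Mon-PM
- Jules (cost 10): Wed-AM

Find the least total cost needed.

3

Uma alone covers Wed-AM, Thu-PM, Mon-PM — every shift.
Total cost: 3.
No cover costs less than 3.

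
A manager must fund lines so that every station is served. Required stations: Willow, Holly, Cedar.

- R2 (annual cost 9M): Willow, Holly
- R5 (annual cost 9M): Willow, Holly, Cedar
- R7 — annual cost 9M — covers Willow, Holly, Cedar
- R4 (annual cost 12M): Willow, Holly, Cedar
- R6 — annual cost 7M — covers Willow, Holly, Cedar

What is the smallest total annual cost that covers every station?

R6 alone covers Willow, Holly, Cedar — every station.
Total annual cost: 7.

7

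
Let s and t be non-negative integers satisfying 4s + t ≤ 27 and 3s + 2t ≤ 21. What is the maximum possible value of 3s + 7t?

(s,t)=(0,10): 4·0+1·10=10≤27, 3·0+2·10=20≤21, objective 70.
(s,t)=(1,9): 4·1+1·9=13≤27, 3·1+2·9=21≤21, objective 66.
The best lattice point is (0,10), giving 70.

70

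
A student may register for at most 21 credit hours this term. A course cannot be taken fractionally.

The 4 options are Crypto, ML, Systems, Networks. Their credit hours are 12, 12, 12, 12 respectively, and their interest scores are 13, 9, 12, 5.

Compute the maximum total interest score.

13

ML: credit hours 12 ≤ 21, interest score 9.
Crypto: credit hours 12 ≤ 21, interest score 13.
Systems: credit hours 12 ≤ 21, interest score 12.
Best is Crypto with total interest score 13.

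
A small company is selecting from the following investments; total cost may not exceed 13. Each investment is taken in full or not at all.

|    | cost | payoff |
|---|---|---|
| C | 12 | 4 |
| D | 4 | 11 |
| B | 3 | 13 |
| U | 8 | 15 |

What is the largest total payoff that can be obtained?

28

B + U: cost 3 + 8 = 11 ≤ 13, payoff 13 + 15 = 28.
D + U: cost 4 + 8 = 12 ≤ 13, payoff 11 + 15 = 26.
D + B: cost 4 + 3 = 7 ≤ 13, payoff 11 + 13 = 24.
Best is B and U with total payoff 28.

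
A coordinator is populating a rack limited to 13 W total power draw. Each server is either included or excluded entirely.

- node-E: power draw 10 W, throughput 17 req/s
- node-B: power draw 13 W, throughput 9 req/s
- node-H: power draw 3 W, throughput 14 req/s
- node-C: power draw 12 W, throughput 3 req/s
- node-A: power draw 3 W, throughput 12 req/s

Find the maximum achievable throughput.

31

Treat it as a binary knapsack problem.
Take node-E and node-H: power draw 10 + 3 = 13 ≤ 13, throughput 17 + 14 = 31.
No other feasible combination does better.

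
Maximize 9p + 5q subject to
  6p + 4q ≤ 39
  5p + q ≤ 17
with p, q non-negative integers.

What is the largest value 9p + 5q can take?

49

The continuous relaxation peaks at (2.07, 6.64) with value 51.86; rounding to a feasible lattice point costs some objective.
(p,q)=(1,8) is feasible, giving 49.
(p,q)=(2,6) is feasible, giving 48.
(p,q)=(0,9) is feasible, giving 45.
(p,q)=(1,7) is feasible, giving 44.
Maximum is 49 at (p,q)=(1,8).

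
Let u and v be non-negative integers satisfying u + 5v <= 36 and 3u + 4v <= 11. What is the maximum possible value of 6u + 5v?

Relaxing integrality, the LP optimum is 22.00 at (u,v) = (3.67, 0), which is not an integer point.
(u,v)=(3,0): 1·3+5·0=3≤36, 3·3+4·0=9≤11, objective 18.
(u,v)=(2,1): 1·2+5·1=7≤36, 3·2+4·1=10≤11, objective 17.
(u,v)=(2,0): 1·2+5·0=2≤36, 3·2+4·0=6≤11, objective 12.
The best lattice point is (3,0), giving 18.

18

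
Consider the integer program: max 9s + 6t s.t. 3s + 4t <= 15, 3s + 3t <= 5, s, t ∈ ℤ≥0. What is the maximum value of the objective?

9

The continuous relaxation peaks at (1.67, 0) with value 15.00; rounding to a feasible lattice point costs some objective.
(s,t)=(1,0): 3·1+4·0=3≤15, 3·1+3·0=3≤5, objective 9.
(s,t)=(0,1): 3·0+4·1=4≤15, 3·0+3·1=3≤5, objective 6.
(s,t)=(0,0): 3·0+4·0=0≤15, 3·0+3·0=0≤5, objective 0.
Maximum is 9 at (s,t)=(1,0).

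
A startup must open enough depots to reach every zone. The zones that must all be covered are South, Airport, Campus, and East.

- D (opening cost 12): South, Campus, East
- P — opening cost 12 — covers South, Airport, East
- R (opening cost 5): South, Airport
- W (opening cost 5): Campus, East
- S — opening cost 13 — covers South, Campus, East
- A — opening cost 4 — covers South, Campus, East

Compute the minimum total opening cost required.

9

Choose R and A: together they cover South, Airport, Campus, East — every zone.
Total opening cost: 5 + 4 = 9.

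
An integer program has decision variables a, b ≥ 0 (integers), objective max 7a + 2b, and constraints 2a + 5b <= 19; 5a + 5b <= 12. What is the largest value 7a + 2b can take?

(a,b)=(2,0): 2·2+5·0=4≤19, 5·2+5·0=10≤12, objective 14.
(a,b)=(1,1): 2·1+5·1=7≤19, 5·1+5·1=10≤12, objective 9.
(a,b)=(1,0): 2·1+5·0=2≤19, 5·1+5·0=5≤12, objective 7.
The best lattice point is (2,0), giving 14.

14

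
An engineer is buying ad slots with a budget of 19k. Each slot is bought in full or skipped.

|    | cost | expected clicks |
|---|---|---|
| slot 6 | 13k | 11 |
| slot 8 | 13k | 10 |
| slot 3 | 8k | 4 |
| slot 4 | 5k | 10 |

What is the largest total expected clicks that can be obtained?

21

slot 8 + slot 4: cost 13 + 5 = 18 ≤ 19, expected clicks 10 + 10 = 20.
slot 6 + slot 4: cost 13 + 5 = 18 ≤ 19, expected clicks 11 + 10 = 21.
Best is slot 6 and slot 4 with total expected clicks 21.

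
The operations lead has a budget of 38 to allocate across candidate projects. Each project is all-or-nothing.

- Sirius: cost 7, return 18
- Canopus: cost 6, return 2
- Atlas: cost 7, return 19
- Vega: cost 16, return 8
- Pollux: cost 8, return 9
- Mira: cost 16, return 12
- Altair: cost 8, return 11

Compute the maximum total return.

This is a 0-1 knapsack instance.
Take Sirius, Atlas, Mira, and Altair: cost 7 + 7 + 16 + 8 = 38 ≤ 38, return 18 + 19 + 12 + 11 = 60.
No other feasible combination does better.

60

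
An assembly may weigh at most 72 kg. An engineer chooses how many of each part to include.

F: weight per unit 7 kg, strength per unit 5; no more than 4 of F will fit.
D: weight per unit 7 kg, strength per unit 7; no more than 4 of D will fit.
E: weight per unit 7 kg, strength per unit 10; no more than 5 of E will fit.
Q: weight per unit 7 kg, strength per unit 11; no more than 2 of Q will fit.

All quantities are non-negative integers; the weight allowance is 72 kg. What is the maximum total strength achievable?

93

Take 3×D, 5×E, and 2×Q: weight 70 ≤ 72, strength 3·7 + 5·10 + 2·11 = 93.
Q has the best ratio (11/7) and is taken to its limit of 2; remaining capacity is filled optimally with the others.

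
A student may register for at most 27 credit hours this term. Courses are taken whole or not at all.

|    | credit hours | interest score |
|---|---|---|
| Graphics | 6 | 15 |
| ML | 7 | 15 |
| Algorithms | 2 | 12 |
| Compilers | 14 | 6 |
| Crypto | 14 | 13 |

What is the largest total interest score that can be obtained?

Graphics + ML + Algorithms: credit hours 6 + 7 + 2 = 15 ≤ 27, interest score 15 + 15 + 12 = 42.
Graphics + Algorithms + Crypto: credit hours 6 + 2 + 14 = 22 ≤ 27, interest score 15 + 12 + 13 = 40.
Graphics + ML + Crypto: credit hours 6 + 7 + 14 = 27 ≤ 27, interest score 15 + 15 + 13 = 43.
Best is Graphics, ML, and Crypto with total interest score 43.

43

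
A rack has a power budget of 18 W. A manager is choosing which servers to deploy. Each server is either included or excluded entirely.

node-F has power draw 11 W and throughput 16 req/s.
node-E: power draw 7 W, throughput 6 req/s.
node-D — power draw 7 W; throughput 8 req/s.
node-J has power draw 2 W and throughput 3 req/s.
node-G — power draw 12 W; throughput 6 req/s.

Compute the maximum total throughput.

This is a 0-1 knapsack instance.
Take node-F and node-D: power draw 11 + 7 = 18 ≤ 18, throughput 16 + 8 = 24.
No other feasible combination does better.

24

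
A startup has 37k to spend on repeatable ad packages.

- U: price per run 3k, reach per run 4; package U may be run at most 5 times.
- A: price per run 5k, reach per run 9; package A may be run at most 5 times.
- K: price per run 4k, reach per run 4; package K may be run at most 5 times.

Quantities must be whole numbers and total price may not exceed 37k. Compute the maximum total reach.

5×A and 3×K: price 37 ≤ 37, reach 5·9 + 3·4 = 57.
4×U and 5×A: price 37 ≤ 37, reach 4·4 + 5·9 = 61.
Best is 61.

61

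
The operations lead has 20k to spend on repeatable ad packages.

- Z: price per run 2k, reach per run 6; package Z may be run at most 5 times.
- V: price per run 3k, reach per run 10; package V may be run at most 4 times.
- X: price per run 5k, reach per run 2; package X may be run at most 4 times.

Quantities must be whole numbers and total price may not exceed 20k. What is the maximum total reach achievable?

64

V has the best ratio (10/3); taking only V gives at most 4×10 = 40 (stopped by the supply cap of 4).
Mixing does better — 4×Z and 4×V: price 20 ≤ 20, reach 4·6 + 4·10 = 64.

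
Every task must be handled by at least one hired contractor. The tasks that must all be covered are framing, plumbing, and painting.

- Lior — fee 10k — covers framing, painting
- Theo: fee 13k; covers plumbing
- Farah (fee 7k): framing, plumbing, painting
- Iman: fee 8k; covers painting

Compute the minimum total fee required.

7

Farah alone covers framing, plumbing, painting — every task.
Total fee: 7.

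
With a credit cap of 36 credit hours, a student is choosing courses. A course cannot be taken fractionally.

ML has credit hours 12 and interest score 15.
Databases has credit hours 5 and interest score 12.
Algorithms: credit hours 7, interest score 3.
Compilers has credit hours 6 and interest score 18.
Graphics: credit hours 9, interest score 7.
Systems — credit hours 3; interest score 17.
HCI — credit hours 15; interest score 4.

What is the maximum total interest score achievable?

ML + Databases + Algorithms + Compilers + Systems: credit hours 12 + 5 + 7 + 6 + 3 = 33 ≤ 36, interest score 15 + 12 + 3 + 18 + 17 = 65.
ML + Databases + Compilers + Systems: credit hours 12 + 5 + 6 + 3 = 26 ≤ 36, interest score 15 + 12 + 18 + 17 = 62.
ML + Databases + Compilers + Graphics + Systems: credit hours 12 + 5 + 6 + 9 + 3 = 35 ≤ 36, interest score 15 + 12 + 18 + 7 + 17 = 69.
Best is ML, Databases, Compilers, Graphics, and Systems with total interest score 69.

69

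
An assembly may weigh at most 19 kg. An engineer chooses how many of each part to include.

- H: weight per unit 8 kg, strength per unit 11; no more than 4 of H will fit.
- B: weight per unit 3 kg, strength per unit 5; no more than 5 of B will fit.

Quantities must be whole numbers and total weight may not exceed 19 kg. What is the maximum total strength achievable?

This is a bounded integer knapsack.
B has the best ratio (5/3); taking only B gives at most 5×5 = 25 (stopped by the supply cap of 5).
Mixing does better — 2×H and 1×B: weight 19 ≤ 19, strength 2·11 + 1·5 = 27.

27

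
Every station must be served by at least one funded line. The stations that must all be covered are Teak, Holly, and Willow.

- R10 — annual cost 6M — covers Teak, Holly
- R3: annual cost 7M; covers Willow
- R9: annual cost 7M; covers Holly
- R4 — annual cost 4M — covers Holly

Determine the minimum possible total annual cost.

Choose R10 and R3: together they cover Teak, Holly, Willow — every station.
Total annual cost: 6 + 7 = 13.
No cover costs less than 13.

13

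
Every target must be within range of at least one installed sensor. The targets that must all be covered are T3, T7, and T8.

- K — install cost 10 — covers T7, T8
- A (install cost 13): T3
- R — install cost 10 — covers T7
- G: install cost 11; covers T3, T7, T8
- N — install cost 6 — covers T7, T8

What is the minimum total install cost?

11

The greedy cost-per-new-target heuristic would pick N and G for 17, but a cheaper cover exists.
G alone covers T3, T7, T8 — every target.
Total install cost: 11.
No cover costs less than 11.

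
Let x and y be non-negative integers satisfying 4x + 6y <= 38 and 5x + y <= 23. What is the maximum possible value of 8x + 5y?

(x,y)=(4,3): 4·4+6·3=34≤38, 5·4+1·3=23≤23, objective 47.
(x,y)=(3,4): 4·3+6·4=36≤38, 5·3+1·4=19≤23, objective 44.
(x,y)=(4,2): 4·4+6·2=28≤38, 5·4+1·2=22≤23, objective 42.
Maximum is 47 at (x,y)=(4,3).

47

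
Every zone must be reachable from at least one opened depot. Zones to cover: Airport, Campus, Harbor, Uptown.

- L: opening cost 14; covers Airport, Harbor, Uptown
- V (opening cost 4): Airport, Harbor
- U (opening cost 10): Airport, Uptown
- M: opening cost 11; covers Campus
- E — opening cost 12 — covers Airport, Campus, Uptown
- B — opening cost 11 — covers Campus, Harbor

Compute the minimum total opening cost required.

Choose V and E: together they cover Airport, Campus, Harbor, Uptown — every zone.
Total opening cost: 4 + 12 = 16.
No cover costs less than 16.

16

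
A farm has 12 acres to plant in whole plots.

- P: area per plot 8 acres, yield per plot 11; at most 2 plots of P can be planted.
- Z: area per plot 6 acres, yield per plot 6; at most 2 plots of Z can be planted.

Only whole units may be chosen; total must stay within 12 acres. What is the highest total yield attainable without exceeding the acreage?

2×Z: area 12 ≤ 12, yield 2·6 = 12.
1×P: area 8 ≤ 12, yield 1·11 = 11.
Best is 12.

12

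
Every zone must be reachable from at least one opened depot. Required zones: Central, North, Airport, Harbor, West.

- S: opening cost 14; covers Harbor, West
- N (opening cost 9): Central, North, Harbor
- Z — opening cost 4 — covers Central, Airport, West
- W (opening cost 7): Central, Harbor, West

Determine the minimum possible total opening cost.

13

This is a weighted set-cover instance.
Choose N and Z: together they cover Central, North, Airport, Harbor, West — every zone.
Total opening cost: 9 + 4 = 13.
No cover costs less than 13.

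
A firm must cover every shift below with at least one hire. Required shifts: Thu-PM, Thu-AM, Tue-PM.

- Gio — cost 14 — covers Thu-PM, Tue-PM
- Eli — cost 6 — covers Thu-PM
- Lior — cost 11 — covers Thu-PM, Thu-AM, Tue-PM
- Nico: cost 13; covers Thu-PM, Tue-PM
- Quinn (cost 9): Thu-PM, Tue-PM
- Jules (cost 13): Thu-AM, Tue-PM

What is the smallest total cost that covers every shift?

Lior alone covers Thu-PM, Thu-AM, Tue-PM — every shift.
Total cost: 11.
No cover costs less than 11.

11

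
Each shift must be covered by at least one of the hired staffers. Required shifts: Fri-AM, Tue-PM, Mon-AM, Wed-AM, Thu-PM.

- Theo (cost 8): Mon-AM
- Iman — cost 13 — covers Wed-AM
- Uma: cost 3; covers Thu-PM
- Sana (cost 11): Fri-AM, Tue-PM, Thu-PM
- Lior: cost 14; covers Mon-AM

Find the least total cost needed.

This is a weighted set-cover instance.
The greedy cost-per-new-shift heuristic would pick Uma, Sana, Theo, and Iman for 35, but a cheaper cover exists.
Choose Theo, Iman, and Sana: together they cover Fri-AM, Tue-PM, Mon-AM, Wed-AM, Thu-PM — every shift.
Total cost: 8 + 13 + 11 = 32.
No cover costs less than 32.

32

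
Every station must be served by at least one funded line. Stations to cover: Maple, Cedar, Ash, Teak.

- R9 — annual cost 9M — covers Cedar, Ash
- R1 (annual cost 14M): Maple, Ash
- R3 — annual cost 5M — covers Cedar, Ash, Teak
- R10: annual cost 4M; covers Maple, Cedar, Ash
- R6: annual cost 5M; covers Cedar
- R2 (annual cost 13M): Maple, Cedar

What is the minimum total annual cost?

9

Choose R3 and R10: together they cover Maple, Cedar, Ash, Teak — every station.
Total annual cost: 5 + 4 = 9.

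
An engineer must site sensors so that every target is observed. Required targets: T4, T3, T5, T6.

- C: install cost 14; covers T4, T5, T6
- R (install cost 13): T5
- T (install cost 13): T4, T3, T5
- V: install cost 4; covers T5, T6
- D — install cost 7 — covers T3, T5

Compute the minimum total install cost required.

17

This is a weighted set-cover instance.
Choose T and V: together they cover T4, T3, T5, T6 — every target.
Total install cost: 13 + 4 = 17.
No cover costs less than 17.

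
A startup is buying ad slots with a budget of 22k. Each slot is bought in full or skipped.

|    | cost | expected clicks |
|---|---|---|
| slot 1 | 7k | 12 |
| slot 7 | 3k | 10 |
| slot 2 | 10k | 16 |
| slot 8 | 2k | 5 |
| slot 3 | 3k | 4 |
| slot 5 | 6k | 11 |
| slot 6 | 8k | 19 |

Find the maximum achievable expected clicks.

Allowing fractional choices, the relaxed optimum would be about 50.1, but ad slots are indivisible.
slot 1 + slot 7 + slot 8 + slot 6: cost 7 + 3 + 2 + 8 = 20 ≤ 22, expected clicks 12 + 10 + 5 + 19 = 46.
slot 7 + slot 8 + slot 3 + slot 5 + slot 6: cost 3 + 2 + 3 + 6 + 8 = 22 ≤ 22, expected clicks 10 + 5 + 4 + 11 + 19 = 49.
Best is slot 7, slot 8, slot 3, slot 5, and slot 6 with total expected clicks 49.

49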